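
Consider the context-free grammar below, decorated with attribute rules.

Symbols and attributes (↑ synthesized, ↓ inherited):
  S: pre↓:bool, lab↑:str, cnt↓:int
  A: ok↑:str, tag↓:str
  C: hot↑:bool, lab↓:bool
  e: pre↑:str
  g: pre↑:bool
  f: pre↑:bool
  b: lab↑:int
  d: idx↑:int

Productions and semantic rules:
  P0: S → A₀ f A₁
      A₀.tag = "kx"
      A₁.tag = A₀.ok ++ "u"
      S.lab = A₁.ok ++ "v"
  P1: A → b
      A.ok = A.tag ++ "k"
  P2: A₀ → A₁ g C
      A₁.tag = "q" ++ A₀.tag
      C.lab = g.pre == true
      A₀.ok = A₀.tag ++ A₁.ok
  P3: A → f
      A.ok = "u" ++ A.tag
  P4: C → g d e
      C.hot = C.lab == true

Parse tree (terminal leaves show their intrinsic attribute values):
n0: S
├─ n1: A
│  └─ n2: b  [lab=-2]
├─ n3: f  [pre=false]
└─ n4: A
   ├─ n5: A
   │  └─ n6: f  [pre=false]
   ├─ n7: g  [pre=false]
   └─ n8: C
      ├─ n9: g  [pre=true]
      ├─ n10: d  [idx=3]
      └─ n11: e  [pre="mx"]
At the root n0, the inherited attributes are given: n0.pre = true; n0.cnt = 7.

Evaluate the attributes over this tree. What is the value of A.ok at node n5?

1. n0.pre = true  [given at root]
2. n0.cnt = 7  [given at root]
3. n1.tag = "kx"  ["kx"]
4. n2.lab = -2  [terminal]
5. n1.ok = "kxk"  [A.tag ++ "k"]
6. n3.pre = false  [terminal]
7. n4.tag = "kxku"  [A₀.ok ++ "u"]
8. n5.tag = "qkxku"  ["q" ++ A₀.tag]
9. n6.pre = false  [terminal]
10. n5.ok = "uqkxku"  ["u" ++ A.tag]
11. n7.pre = false  [terminal]
12. n8.lab = false  [g.pre == true]
13. n9.pre = true  [terminal]
14. n10.idx = 3  [terminal]
15. n11.pre = "mx"  [terminal]
16. n8.hot = false  [C.lab == true]
17. n4.ok = "kxkuuqkxku"  [A₀.tag ++ A₁.ok]
18. n0.lab = "kxkuuqkxkuv"  [A₁.ok ++ "v"]

"uqkxku"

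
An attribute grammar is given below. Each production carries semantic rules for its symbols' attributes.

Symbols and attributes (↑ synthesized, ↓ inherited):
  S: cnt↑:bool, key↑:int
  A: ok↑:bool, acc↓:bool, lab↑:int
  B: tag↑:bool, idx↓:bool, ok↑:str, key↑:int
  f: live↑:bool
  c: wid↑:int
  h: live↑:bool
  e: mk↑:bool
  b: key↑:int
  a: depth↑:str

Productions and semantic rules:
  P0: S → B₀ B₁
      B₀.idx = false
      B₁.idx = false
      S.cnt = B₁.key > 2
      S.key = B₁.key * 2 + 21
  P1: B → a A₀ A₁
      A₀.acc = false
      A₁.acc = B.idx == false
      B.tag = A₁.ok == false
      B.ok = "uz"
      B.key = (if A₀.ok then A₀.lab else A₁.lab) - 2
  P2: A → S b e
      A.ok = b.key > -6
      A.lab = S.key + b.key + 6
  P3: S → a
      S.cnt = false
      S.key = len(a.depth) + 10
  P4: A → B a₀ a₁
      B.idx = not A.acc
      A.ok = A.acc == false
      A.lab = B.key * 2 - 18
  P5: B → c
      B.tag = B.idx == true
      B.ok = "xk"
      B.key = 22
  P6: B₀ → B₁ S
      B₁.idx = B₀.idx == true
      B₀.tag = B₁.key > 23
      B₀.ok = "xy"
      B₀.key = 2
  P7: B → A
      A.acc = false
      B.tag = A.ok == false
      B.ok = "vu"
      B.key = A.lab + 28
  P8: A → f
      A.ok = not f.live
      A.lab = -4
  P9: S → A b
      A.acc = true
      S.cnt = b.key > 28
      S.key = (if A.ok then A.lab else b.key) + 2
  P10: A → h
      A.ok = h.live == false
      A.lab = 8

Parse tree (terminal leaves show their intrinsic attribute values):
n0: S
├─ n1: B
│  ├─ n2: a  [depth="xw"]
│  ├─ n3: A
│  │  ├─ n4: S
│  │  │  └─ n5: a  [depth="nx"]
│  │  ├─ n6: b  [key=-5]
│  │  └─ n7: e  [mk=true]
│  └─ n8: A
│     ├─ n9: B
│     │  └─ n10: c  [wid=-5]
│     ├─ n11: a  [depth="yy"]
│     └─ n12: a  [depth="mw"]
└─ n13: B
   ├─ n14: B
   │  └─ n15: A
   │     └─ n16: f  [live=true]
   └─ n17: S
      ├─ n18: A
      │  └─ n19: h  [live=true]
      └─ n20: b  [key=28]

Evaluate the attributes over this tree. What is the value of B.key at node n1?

11

1. n1.idx = false  [false]
2. n2.depth = "xw"  [terminal]
3. n3.acc = false  [false]
4. n5.depth = "nx"  [terminal]
5. n4.cnt = false  [false]
6. n4.key = 12  [len(a.depth) + 10]
7. n6.key = -5  [terminal]
8. n7.mk = true  [terminal]
9. n3.ok = true  [b.key > -6]
10. n3.lab = 13  [S.key + b.key + 6]
11. n8.acc = true  [B.idx == false]
12. n9.idx = false  [not A.acc]
13. n10.wid = -5  [terminal]
14. n9.tag = false  [B.idx == true]
15. n9.ok = "xk"  ["xk"]
16. n9.key = 22  [22]
17. n11.depth = "yy"  [terminal]
18. n12.depth = "mw"  [terminal]
19. n8.ok = false  [A.acc == false]
20. n8.lab = 26  [B.key * 2 - 18]
21. n1.tag = true  [A₁.ok == false]
22. n1.ok = "uz"  ["uz"]
23. n1.key = 11  [(if A₀.ok then A₀.lab else A₁.lab) - 2]
24. n13.idx = false  [false]
25. n14.idx = false  [B₀.idx == true]
26. n15.acc = false  [false]
27. n16.live = true  [terminal]
28. n15.ok = false  [not f.live]
29. n15.lab = -4  [-4]
30. n14.tag = true  [A.ok == false]
31. n14.ok = "vu"  ["vu"]
32. n14.key = 24  [A.lab + 28]
33. n18.acc = true  [true]
34. n19.live = true  [terminal]
35. n18.ok = false  [h.live == false]
36. n18.lab = 8  [8]
37. n20.key = 28  [terminal]
38. n17.cnt = false  [b.key > 28]
39. n17.key = 30  [(if A.ok then A.lab else b.key) + 2]
40. n13.tag = true  [B₁.key > 23]
41. n13.ok = "xy"  ["xy"]
42. n13.key = 2  [2]
43. n0.cnt = false  [B₁.key > 2]
44. n0.key = 25  [B₁.key * 2 + 21]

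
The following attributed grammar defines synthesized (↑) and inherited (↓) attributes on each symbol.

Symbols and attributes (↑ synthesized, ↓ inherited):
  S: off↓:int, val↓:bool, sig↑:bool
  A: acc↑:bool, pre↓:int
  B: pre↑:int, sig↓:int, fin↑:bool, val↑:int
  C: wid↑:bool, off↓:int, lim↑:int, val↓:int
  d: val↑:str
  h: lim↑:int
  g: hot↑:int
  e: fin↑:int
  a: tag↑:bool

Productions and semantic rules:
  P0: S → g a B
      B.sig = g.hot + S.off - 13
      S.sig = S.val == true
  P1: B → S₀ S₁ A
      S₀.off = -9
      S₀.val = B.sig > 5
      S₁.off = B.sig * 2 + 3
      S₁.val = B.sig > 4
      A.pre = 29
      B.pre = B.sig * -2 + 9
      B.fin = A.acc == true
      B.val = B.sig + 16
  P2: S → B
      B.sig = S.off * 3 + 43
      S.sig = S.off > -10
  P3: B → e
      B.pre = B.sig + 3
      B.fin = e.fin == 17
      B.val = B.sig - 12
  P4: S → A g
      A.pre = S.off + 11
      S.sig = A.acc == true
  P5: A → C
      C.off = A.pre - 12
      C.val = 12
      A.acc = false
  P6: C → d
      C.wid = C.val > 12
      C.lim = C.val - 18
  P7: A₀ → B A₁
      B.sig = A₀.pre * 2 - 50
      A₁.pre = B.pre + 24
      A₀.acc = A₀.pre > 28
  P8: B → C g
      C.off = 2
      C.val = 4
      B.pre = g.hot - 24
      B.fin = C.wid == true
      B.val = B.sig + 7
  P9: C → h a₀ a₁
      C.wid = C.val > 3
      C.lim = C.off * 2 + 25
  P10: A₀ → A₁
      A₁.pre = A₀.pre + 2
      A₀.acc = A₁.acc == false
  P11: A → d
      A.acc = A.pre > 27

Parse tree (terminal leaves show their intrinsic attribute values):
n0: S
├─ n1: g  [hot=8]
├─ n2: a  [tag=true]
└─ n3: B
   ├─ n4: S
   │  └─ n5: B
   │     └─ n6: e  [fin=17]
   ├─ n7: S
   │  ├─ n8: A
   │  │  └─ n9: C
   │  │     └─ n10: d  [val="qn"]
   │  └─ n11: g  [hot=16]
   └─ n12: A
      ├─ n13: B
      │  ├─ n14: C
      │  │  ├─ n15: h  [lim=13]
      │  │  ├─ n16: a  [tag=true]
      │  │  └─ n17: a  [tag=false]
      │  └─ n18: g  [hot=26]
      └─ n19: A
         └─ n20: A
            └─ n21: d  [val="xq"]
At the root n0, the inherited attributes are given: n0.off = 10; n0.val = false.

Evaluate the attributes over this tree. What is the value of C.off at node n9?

1. n0.off = 10  [given at root]
2. n0.val = false  [given at root]
3. n1.hot = 8  [terminal]
4. n2.tag = true  [terminal]
5. n3.sig = 5  [g.hot + S.off - 13]
6. n4.off = -9  [-9]
7. n4.val = false  [B.sig > 5]
8. n5.sig = 16  [S.off * 3 + 43]
9. n6.fin = 17  [terminal]
10. n5.pre = 19  [B.sig + 3]
11. n5.fin = true  [e.fin == 17]
12. n5.val = 4  [B.sig - 12]
13. n4.sig = true  [S.off > -10]
14. n7.off = 13  [B.sig * 2 + 3]
15. n7.val = true  [B.sig > 4]
16. n8.pre = 24  [S.off + 11]
17. n9.off = 12  [A.pre - 12]
18. n9.val = 12  [12]
19. n10.val = "qn"  [terminal]
20. n9.wid = false  [C.val > 12]
21. n9.lim = -6  [C.val - 18]
22. n8.acc = false  [false]
23. n11.hot = 16  [terminal]
24. n7.sig = false  [A.acc == true]
25. n12.pre = 29  [29]
26. n13.sig = 8  [A₀.pre * 2 - 50]
27. n14.off = 2  [2]
28. n14.val = 4  [4]
29. n15.lim = 13  [terminal]
30. n16.tag = true  [terminal]
31. n17.tag = false  [terminal]
32. n14.wid = true  [C.val > 3]
33. n14.lim = 29  [C.off * 2 + 25]
34. n18.hot = 26  [terminal]
35. n13.pre = 2  [g.hot - 24]
36. n13.fin = true  [C.wid == true]
37. n13.val = 15  [B.sig + 7]
38. n19.pre = 26  [B.pre + 24]
39. n20.pre = 28  [A₀.pre + 2]
40. n21.val = "xq"  [terminal]
41. n20.acc = true  [A.pre > 27]
42. n19.acc = false  [A₁.acc == false]
43. n12.acc = true  [A₀.pre > 28]
44. n3.pre = -1  [B.sig * -2 + 9]
45. n3.fin = true  [A.acc == true]
46. n3.val = 21  [B.sig + 16]
47. n0.sig = false  [S.val == true]

12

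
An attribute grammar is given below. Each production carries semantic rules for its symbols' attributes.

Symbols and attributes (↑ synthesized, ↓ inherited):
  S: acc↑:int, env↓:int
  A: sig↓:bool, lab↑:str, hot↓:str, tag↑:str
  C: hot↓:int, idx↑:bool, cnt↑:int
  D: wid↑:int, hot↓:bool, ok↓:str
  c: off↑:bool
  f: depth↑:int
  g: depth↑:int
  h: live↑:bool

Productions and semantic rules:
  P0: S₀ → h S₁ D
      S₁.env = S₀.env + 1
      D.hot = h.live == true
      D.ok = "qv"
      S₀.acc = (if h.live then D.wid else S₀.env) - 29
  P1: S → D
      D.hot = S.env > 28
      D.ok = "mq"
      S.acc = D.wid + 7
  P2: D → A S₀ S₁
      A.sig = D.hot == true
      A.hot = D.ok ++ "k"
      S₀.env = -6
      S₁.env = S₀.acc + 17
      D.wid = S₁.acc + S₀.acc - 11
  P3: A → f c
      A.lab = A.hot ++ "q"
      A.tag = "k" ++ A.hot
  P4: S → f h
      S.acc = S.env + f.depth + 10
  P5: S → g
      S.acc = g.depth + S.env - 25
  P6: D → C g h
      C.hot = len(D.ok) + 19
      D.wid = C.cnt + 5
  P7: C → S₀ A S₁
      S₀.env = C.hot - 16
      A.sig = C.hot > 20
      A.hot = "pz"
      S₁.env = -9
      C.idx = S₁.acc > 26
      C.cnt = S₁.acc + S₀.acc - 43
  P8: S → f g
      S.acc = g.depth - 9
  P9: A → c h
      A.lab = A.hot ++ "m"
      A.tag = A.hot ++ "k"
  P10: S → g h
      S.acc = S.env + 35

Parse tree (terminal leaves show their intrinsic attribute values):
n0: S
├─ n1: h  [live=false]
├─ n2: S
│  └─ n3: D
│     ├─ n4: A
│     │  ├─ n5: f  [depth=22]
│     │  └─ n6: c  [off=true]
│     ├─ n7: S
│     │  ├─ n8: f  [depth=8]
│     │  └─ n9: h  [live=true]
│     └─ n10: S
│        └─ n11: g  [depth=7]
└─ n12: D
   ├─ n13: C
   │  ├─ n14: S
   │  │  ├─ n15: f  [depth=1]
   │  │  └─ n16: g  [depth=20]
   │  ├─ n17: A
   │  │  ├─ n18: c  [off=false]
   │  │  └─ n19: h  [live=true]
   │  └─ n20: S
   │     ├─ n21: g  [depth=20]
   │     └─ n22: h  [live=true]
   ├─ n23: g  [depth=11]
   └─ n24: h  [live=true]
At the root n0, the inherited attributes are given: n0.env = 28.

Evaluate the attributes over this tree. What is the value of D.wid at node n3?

1. n0.env = 28  [given at root]
2. n1.live = false  [terminal]
3. n2.env = 29  [S₀.env + 1]
4. n3.hot = true  [S.env > 28]
5. n3.ok = "mq"  ["mq"]
6. n4.sig = true  [D.hot == true]
7. n4.hot = "mqk"  [D.ok ++ "k"]
8. n5.depth = 22  [terminal]
9. n6.off = true  [terminal]
10. n4.lab = "mqkq"  [A.hot ++ "q"]
11. n4.tag = "kmqk"  ["k" ++ A.hot]
12. n7.env = -6  [-6]
13. n8.depth = 8  [terminal]
14. n9.live = true  [terminal]
15. n7.acc = 12  [S.env + f.depth + 10]
16. n10.env = 29  [S₀.acc + 17]
17. n11.depth = 7  [terminal]
18. n10.acc = 11  [g.depth + S.env - 25]
19. n3.wid = 12  [S₁.acc + S₀.acc - 11]
20. n2.acc = 19  [D.wid + 7]
21. n12.hot = false  [h.live == true]
22. n12.ok = "qv"  ["qv"]
23. n13.hot = 21  [len(D.ok) + 19]
24. n14.env = 5  [C.hot - 16]
25. n15.depth = 1  [terminal]
26. n16.depth = 20  [terminal]
27. n14.acc = 11  [g.depth - 9]
28. n17.sig = true  [C.hot > 20]
29. n17.hot = "pz"  ["pz"]
30. n18.off = false  [terminal]
31. n19.live = true  [terminal]
32. n17.lab = "pzm"  [A.hot ++ "m"]
33. n17.tag = "pzk"  [A.hot ++ "k"]
34. n20.env = -9  [-9]
35. n21.depth = 20  [terminal]
36. n22.live = true  [terminal]
37. n20.acc = 26  [S.env + 35]
38. n13.idx = false  [S₁.acc > 26]
39. n13.cnt = -6  [S₁.acc + S₀.acc - 43]
40. n23.depth = 11  [terminal]
41. n24.live = true  [terminal]
42. n12.wid = -1  [C.cnt + 5]
43. n0.acc = -1  [(if h.live then D.wid else S₀.env) - 29]

12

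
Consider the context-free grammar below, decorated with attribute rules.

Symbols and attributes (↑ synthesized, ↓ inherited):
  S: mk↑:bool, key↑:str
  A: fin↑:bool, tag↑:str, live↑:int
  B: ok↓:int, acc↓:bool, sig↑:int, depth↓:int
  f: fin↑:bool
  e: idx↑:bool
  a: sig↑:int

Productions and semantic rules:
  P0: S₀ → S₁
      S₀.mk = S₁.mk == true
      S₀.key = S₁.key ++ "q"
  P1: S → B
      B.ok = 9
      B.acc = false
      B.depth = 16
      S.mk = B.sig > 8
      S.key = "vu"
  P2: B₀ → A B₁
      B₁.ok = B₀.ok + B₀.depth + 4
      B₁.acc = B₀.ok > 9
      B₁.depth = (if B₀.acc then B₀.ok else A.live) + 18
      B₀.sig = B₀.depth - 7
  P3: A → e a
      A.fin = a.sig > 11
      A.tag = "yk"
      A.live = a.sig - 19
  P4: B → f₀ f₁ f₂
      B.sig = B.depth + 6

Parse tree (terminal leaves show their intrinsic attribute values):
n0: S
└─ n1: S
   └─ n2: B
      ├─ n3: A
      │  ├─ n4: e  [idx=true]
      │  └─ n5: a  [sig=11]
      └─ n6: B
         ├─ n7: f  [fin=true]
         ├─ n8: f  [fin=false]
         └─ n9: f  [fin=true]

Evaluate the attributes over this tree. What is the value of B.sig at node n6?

16

1. n2.ok = 9  [9]
2. n2.acc = false  [false]
3. n2.depth = 16  [16]
4. n4.idx = true  [terminal]
5. n5.sig = 11  [terminal]
6. n3.fin = false  [a.sig > 11]
7. n3.tag = "yk"  ["yk"]
8. n3.live = -8  [a.sig - 19]
9. n6.ok = 29  [B₀.ok + B₀.depth + 4]
10. n6.acc = false  [B₀.ok > 9]
11. n6.depth = 10  [(if B₀.acc then B₀.ok else A.live) + 18]
12. n7.fin = true  [terminal]
13. n8.fin = false  [terminal]
14. n9.fin = true  [terminal]
15. n6.sig = 16  [B.depth + 6]
16. n2.sig = 9  [B₀.depth - 7]
17. n1.mk = true  [B.sig > 8]
18. n1.key = "vu"  ["vu"]
19. n0.mk = true  [S₁.mk == true]
20. n0.key = "vuq"  [S₁.key ++ "q"]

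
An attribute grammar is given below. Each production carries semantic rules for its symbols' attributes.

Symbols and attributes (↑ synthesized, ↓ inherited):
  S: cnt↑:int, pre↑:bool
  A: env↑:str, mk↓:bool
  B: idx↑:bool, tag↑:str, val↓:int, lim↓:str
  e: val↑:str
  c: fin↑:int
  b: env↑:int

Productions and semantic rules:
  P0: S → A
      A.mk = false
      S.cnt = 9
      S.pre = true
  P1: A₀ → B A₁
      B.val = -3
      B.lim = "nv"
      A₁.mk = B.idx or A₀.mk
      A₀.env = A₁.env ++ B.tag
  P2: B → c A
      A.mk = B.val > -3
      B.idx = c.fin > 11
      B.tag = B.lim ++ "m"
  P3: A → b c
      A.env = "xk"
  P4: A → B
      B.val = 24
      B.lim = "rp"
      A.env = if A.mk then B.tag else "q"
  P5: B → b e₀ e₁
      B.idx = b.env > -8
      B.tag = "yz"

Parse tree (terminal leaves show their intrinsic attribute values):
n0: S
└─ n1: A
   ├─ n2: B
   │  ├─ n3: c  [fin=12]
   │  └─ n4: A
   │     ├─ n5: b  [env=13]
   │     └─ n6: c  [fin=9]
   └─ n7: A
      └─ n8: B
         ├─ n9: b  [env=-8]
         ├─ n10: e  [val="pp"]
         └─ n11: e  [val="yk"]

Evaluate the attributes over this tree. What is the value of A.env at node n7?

"yz"

1. n1.mk = false  [false]
2. n2.val = -3  [-3]
3. n2.lim = "nv"  ["nv"]
4. n3.fin = 12  [terminal]
5. n4.mk = false  [B.val > -3]
6. n5.env = 13  [terminal]
7. n6.fin = 9  [terminal]
8. n4.env = "xk"  ["xk"]
9. n2.idx = true  [c.fin > 11]
10. n2.tag = "nvm"  [B.lim ++ "m"]
11. n7.mk = true  [B.idx or A₀.mk]
12. n8.val = 24  [24]
13. n8.lim = "rp"  ["rp"]
14. n9.env = -8  [terminal]
15. n10.val = "pp"  [terminal]
16. n11.val = "yk"  [terminal]
17. n8.idx = false  [b.env > -8]
18. n8.tag = "yz"  ["yz"]
19. n7.env = "yz"  [if A.mk then B.tag else "q"]
20. n1.env = "yznvm"  [A₁.env ++ B.tag]
21. n0.cnt = 9  [9]
22. n0.pre = true  [true]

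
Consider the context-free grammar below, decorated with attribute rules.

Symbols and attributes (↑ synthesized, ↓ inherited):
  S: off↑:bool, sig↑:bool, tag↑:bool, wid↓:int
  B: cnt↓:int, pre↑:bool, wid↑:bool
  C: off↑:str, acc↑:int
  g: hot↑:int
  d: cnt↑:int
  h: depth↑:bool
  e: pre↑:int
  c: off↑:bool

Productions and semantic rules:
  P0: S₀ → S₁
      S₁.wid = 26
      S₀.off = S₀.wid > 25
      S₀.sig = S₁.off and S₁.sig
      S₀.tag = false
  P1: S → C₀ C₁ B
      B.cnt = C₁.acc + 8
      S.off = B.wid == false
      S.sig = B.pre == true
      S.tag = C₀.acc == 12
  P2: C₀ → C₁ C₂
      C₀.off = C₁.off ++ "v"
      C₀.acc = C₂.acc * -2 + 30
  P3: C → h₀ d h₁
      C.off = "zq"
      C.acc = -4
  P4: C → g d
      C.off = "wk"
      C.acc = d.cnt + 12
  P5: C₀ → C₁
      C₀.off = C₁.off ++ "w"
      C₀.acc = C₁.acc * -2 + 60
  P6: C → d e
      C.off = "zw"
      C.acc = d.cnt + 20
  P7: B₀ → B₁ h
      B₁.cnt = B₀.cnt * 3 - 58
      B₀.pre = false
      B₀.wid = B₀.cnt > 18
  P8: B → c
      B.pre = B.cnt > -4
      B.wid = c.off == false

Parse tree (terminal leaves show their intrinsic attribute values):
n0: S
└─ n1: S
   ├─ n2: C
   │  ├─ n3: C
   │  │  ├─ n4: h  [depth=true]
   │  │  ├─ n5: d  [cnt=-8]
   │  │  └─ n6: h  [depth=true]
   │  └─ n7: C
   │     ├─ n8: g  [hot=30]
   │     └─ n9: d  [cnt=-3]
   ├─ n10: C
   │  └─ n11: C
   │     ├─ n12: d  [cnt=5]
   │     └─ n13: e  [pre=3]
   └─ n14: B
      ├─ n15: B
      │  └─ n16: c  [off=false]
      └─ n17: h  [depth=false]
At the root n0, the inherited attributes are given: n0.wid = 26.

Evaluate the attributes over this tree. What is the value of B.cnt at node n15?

1. n0.wid = 26  [given at root]
2. n1.wid = 26  [26]
3. n4.depth = true  [terminal]
4. n5.cnt = -8  [terminal]
5. n6.depth = true  [terminal]
6. n3.off = "zq"  ["zq"]
7. n3.acc = -4  [-4]
8. n8.hot = 30  [terminal]
9. n9.cnt = -3  [terminal]
10. n7.off = "wk"  ["wk"]
11. n7.acc = 9  [d.cnt + 12]
12. n2.off = "zqv"  [C₁.off ++ "v"]
13. n2.acc = 12  [C₂.acc * -2 + 30]
14. n12.cnt = 5  [terminal]
15. n13.pre = 3  [terminal]
16. n11.off = "zw"  ["zw"]
17. n11.acc = 25  [d.cnt + 20]
18. n10.off = "zww"  [C₁.off ++ "w"]
19. n10.acc = 10  [C₁.acc * -2 + 60]
20. n14.cnt = 18  [C₁.acc + 8]
21. n15.cnt = -4  [B₀.cnt * 3 - 58]
22. n16.off = false  [terminal]
23. n15.pre = false  [B.cnt > -4]
24. n15.wid = true  [c.off == false]
25. n17.depth = false  [terminal]
26. n14.pre = false  [false]
27. n14.wid = false  [B₀.cnt > 18]
28. n1.off = true  [B.wid == false]
29. n1.sig = false  [B.pre == true]
30. n1.tag = true  [C₀.acc == 12]
31. n0.off = true  [S₀.wid > 25]
32. n0.sig = false  [S₁.off and S₁.sig]
33. n0.tag = false  [false]

-4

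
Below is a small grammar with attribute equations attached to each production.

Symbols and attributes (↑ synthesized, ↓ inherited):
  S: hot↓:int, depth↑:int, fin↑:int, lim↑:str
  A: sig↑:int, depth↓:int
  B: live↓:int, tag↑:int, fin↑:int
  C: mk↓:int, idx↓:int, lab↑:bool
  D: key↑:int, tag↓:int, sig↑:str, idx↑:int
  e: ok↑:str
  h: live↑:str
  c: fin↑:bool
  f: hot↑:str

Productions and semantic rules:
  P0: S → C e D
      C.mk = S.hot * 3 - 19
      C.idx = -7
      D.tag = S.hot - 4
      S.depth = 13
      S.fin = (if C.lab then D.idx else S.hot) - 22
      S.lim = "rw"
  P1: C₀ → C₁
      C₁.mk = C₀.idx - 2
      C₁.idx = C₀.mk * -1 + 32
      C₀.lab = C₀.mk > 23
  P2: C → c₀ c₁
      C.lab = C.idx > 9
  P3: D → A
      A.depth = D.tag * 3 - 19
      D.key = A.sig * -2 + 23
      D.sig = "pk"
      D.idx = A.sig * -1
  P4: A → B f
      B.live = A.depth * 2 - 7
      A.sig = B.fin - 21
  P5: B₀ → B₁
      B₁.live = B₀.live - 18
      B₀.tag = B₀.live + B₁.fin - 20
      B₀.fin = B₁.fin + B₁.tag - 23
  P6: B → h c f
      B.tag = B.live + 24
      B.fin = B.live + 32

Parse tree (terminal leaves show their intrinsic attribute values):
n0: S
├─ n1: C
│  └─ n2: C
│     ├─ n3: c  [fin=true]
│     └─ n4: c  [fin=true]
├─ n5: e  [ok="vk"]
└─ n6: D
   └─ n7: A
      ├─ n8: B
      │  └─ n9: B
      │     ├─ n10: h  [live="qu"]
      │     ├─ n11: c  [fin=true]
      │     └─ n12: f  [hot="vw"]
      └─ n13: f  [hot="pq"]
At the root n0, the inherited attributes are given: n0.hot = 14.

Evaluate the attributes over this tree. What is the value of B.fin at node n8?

27

1. n0.hot = 14  [given at root]
2. n1.mk = 23  [S.hot * 3 - 19]
3. n1.idx = -7  [-7]
4. n2.mk = -9  [C₀.idx - 2]
5. n2.idx = 9  [C₀.mk * -1 + 32]
6. n3.fin = true  [terminal]
7. n4.fin = true  [terminal]
8. n2.lab = false  [C.idx > 9]
9. n1.lab = false  [C₀.mk > 23]
10. n5.ok = "vk"  [terminal]
11. n6.tag = 10  [S.hot - 4]
12. n7.depth = 11  [D.tag * 3 - 19]
13. n8.live = 15  [A.depth * 2 - 7]
14. n9.live = -3  [B₀.live - 18]
15. n10.live = "qu"  [terminal]
16. n11.fin = true  [terminal]
17. n12.hot = "vw"  [terminal]
18. n9.tag = 21  [B.live + 24]
19. n9.fin = 29  [B.live + 32]
20. n8.tag = 24  [B₀.live + B₁.fin - 20]
21. n8.fin = 27  [B₁.fin + B₁.tag - 23]
22. n13.hot = "pq"  [terminal]
23. n7.sig = 6  [B.fin - 21]
24. n6.key = 11  [A.sig * -2 + 23]
25. n6.sig = "pk"  ["pk"]
26. n6.idx = -6  [A.sig * -1]
27. n0.depth = 13  [13]
28. n0.fin = -8  [(if C.lab then D.idx else S.hot) - 22]
29. n0.lim = "rw"  ["rw"]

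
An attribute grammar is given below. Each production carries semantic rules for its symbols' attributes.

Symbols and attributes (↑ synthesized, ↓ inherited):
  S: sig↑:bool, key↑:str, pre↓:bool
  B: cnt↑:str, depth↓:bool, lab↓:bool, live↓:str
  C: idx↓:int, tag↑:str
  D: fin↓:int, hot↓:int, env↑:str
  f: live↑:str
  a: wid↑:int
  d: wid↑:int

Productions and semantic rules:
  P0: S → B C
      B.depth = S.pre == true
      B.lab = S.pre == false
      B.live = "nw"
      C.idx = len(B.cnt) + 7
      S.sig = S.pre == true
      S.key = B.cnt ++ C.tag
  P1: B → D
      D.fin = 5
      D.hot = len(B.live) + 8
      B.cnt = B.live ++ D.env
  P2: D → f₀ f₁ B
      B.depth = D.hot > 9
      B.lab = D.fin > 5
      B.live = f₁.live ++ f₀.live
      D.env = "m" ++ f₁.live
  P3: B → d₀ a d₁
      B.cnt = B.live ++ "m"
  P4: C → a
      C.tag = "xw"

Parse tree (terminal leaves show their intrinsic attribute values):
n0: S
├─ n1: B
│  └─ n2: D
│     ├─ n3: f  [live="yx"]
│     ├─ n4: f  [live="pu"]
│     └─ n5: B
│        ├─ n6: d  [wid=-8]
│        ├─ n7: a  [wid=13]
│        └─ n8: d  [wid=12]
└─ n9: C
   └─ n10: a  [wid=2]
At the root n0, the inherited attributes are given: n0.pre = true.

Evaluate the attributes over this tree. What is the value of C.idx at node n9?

12

1. n0.pre = true  [given at root]
2. n1.depth = true  [S.pre == true]
3. n1.lab = false  [S.pre == false]
4. n1.live = "nw"  ["nw"]
5. n2.fin = 5  [5]
6. n2.hot = 10  [len(B.live) + 8]
7. n3.live = "yx"  [terminal]
8. n4.live = "pu"  [terminal]
9. n5.depth = true  [D.hot > 9]
10. n5.lab = false  [D.fin > 5]
11. n5.live = "puyx"  [f₁.live ++ f₀.live]
12. n6.wid = -8  [terminal]
13. n7.wid = 13  [terminal]
14. n8.wid = 12  [terminal]
15. n5.cnt = "puyxm"  [B.live ++ "m"]
16. n2.env = "mpu"  ["m" ++ f₁.live]
17. n1.cnt = "nwmpu"  [B.live ++ D.env]
18. n9.idx = 12  [len(B.cnt) + 7]
19. n10.wid = 2  [terminal]
20. n9.tag = "xw"  ["xw"]
21. n0.sig = true  [S.pre == true]
22. n0.key = "nwmpuxw"  [B.cnt ++ C.tag]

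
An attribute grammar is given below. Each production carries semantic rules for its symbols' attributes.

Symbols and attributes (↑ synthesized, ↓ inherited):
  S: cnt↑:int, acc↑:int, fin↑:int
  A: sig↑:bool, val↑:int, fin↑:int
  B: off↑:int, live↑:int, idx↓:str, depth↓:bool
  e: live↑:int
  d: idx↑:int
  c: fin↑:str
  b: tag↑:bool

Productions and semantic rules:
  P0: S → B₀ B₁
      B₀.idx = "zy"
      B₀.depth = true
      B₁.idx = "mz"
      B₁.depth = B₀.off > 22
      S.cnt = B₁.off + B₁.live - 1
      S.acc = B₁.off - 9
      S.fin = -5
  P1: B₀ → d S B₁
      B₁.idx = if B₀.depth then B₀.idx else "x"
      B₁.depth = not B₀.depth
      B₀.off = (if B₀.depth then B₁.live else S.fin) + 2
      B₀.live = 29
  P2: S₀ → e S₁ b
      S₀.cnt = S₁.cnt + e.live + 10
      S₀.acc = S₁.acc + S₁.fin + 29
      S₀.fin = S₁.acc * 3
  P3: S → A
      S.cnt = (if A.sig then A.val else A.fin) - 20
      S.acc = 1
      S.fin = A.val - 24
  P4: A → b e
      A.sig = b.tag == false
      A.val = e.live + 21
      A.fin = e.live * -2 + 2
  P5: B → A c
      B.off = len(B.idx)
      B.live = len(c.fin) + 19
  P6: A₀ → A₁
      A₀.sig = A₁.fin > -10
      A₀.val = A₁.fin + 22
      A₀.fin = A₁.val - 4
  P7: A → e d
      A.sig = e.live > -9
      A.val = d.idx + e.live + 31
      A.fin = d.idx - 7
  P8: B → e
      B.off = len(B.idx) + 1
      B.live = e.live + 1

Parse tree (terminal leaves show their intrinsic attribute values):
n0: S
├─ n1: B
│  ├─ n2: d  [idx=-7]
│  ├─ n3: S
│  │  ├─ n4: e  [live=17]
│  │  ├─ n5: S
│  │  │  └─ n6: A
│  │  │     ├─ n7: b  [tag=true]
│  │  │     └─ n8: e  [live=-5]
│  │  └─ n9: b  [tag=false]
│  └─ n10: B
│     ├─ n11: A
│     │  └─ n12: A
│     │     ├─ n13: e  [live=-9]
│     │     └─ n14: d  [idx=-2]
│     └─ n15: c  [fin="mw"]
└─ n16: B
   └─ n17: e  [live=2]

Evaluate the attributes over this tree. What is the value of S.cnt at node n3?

1. n1.idx = "zy"  ["zy"]
2. n1.depth = true  [true]
3. n2.idx = -7  [terminal]
4. n4.live = 17  [terminal]
5. n7.tag = true  [terminal]
6. n8.live = -5  [terminal]
7. n6.sig = false  [b.tag == false]
8. n6.val = 16  [e.live + 21]
9. n6.fin = 12  [e.live * -2 + 2]
10. n5.cnt = -8  [(if A.sig then A.val else A.fin) - 20]
11. n5.acc = 1  [1]
12. n5.fin = -8  [A.val - 24]
13. n9.tag = false  [terminal]
14. n3.cnt = 19  [S₁.cnt + e.live + 10]
15. n3.acc = 22  [S₁.acc + S₁.fin + 29]
16. n3.fin = 3  [S₁.acc * 3]
17. n10.idx = "zy"  [if B₀.depth then B₀.idx else "x"]
18. n10.depth = false  [not B₀.depth]
19. n13.live = -9  [terminal]
20. n14.idx = -2  [terminal]
21. n12.sig = false  [e.live > -9]
22. n12.val = 20  [d.idx + e.live + 31]
23. n12.fin = -9  [d.idx - 7]
24. n11.sig = true  [A₁.fin > -10]
25. n11.val = 13  [A₁.fin + 22]
26. n11.fin = 16  [A₁.val - 4]
27. n15.fin = "mw"  [terminal]
28. n10.off = 2  [len(B.idx)]
29. n10.live = 21  [len(c.fin) + 19]
30. n1.off = 23  [(if B₀.depth then B₁.live else S.fin) + 2]
31. n1.live = 29  [29]
32. n16.idx = "mz"  ["mz"]
33. n16.depth = true  [B₀.off > 22]
34. n17.live = 2  [terminal]
35. n16.off = 3  [len(B.idx) + 1]
36. n16.live = 3  [e.live + 1]
37. n0.cnt = 5  [B₁.off + B₁.live - 1]
38. n0.acc = -6  [B₁.off - 9]
39. n0.fin = -5  [-5]

19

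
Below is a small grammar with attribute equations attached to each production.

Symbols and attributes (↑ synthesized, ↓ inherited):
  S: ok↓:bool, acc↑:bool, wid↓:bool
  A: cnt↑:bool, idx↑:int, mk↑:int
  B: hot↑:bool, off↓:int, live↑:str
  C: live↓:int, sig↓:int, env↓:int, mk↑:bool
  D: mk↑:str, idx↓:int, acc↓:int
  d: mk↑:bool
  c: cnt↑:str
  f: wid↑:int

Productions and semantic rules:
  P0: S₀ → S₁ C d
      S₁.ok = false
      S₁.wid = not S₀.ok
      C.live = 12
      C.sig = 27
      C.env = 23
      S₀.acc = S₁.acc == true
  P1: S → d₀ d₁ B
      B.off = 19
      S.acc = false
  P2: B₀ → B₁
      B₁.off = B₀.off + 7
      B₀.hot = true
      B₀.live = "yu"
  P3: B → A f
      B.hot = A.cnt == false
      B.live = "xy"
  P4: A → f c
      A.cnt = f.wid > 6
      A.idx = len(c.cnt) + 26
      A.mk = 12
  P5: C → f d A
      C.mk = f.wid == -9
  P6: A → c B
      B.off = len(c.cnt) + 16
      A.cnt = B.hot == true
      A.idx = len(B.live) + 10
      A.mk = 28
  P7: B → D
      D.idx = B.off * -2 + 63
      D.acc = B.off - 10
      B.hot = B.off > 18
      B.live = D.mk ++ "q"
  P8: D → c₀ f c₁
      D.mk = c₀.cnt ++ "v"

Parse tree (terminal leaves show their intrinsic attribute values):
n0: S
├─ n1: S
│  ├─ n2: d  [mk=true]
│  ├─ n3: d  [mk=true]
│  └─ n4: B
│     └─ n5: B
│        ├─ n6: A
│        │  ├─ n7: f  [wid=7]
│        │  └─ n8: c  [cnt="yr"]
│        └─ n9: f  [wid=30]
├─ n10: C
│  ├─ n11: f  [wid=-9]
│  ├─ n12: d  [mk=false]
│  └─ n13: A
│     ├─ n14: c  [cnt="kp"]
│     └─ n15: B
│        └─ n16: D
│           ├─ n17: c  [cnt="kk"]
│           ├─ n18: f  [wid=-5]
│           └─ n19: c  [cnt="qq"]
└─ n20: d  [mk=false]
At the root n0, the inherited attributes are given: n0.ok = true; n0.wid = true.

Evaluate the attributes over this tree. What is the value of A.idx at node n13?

14

1. n0.ok = true  [given at root]
2. n0.wid = true  [given at root]
3. n1.ok = false  [false]
4. n1.wid = false  [not S₀.ok]
5. n2.mk = true  [terminal]
6. n3.mk = true  [terminal]
7. n4.off = 19  [19]
8. n5.off = 26  [B₀.off + 7]
9. n7.wid = 7  [terminal]
10. n8.cnt = "yr"  [terminal]
11. n6.cnt = true  [f.wid > 6]
12. n6.idx = 28  [len(c.cnt) + 26]
13. n6.mk = 12  [12]
14. n9.wid = 30  [terminal]
15. n5.hot = false  [A.cnt == false]
16. n5.live = "xy"  ["xy"]
17. n4.hot = true  [true]
18. n4.live = "yu"  ["yu"]
19. n1.acc = false  [false]
20. n10.live = 12  [12]
21. n10.sig = 27  [27]
22. n10.env = 23  [23]
23. n11.wid = -9  [terminal]
24. n12.mk = false  [terminal]
25. n14.cnt = "kp"  [terminal]
26. n15.off = 18  [len(c.cnt) + 16]
27. n16.idx = 27  [B.off * -2 + 63]
28. n16.acc = 8  [B.off - 10]
29. n17.cnt = "kk"  [terminal]
30. n18.wid = -5  [terminal]
31. n19.cnt = "qq"  [terminal]
32. n16.mk = "kkv"  [c₀.cnt ++ "v"]
33. n15.hot = false  [B.off > 18]
34. n15.live = "kkvq"  [D.mk ++ "q"]
35. n13.cnt = false  [B.hot == true]
36. n13.idx = 14  [len(B.live) + 10]
37. n13.mk = 28  [28]
38. n10.mk = true  [f.wid == -9]
39. n20.mk = false  [terminal]
40. n0.acc = false  [S₁.acc == true]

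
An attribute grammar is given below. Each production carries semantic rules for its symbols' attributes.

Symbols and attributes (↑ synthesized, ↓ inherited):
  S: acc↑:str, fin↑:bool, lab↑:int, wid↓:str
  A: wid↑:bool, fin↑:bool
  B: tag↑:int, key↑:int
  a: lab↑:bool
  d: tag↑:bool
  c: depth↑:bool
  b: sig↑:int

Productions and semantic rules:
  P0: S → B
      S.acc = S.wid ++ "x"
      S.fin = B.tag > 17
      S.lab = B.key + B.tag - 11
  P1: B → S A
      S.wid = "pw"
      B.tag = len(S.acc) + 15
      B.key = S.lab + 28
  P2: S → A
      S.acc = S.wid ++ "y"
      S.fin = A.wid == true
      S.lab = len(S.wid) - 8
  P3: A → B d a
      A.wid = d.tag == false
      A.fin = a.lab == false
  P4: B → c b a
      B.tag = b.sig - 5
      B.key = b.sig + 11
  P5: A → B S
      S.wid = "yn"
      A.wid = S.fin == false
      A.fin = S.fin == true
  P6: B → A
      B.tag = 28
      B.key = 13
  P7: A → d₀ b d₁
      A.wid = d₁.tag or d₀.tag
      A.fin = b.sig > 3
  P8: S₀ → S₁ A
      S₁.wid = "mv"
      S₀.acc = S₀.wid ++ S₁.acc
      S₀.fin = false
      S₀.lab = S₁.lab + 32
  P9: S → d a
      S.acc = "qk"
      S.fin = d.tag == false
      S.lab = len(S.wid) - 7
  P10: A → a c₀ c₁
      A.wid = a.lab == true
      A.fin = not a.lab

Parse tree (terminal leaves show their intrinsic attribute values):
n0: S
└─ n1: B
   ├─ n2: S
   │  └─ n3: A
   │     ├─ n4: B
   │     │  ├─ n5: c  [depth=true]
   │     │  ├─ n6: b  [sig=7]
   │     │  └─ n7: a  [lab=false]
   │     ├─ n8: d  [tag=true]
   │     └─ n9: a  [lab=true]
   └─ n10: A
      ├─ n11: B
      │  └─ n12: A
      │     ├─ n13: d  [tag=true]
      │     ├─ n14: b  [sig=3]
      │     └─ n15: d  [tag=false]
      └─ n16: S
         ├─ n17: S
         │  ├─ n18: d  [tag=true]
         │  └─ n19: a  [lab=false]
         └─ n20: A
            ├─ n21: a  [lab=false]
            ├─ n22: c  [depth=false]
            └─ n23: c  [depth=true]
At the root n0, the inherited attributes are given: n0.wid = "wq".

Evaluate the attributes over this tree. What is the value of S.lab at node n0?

1. n0.wid = "wq"  [given at root]
2. n2.wid = "pw"  ["pw"]
3. n5.depth = true  [terminal]
4. n6.sig = 7  [terminal]
5. n7.lab = false  [terminal]
6. n4.tag = 2  [b.sig - 5]
7. n4.key = 18  [b.sig + 11]
8. n8.tag = true  [terminal]
9. n9.lab = true  [terminal]
10. n3.wid = false  [d.tag == false]
11. n3.fin = false  [a.lab == false]
12. n2.acc = "pwy"  [S.wid ++ "y"]
13. n2.fin = false  [A.wid == true]
14. n2.lab = -6  [len(S.wid) - 8]
15. n13.tag = true  [terminal]
16. n14.sig = 3  [terminal]
17. n15.tag = false  [terminal]
18. n12.wid = true  [d₁.tag or d₀.tag]
19. n12.fin = false  [b.sig > 3]
20. n11.tag = 28  [28]
21. n11.key = 13  [13]
22. n16.wid = "yn"  ["yn"]
23. n17.wid = "mv"  ["mv"]
24. n18.tag = true  [terminal]
25. n19.lab = false  [terminal]
26. n17.acc = "qk"  ["qk"]
27. n17.fin = false  [d.tag == false]
28. n17.lab = -5  [len(S.wid) - 7]
29. n21.lab = false  [terminal]
30. n22.depth = false  [terminal]
31. n23.depth = true  [terminal]
32. n20.wid = false  [a.lab == true]
33. n20.fin = true  [not a.lab]
34. n16.acc = "ynqk"  [S₀.wid ++ S₁.acc]
35. n16.fin = false  [false]
36. n16.lab = 27  [S₁.lab + 32]
37. n10.wid = true  [S.fin == false]
38. n10.fin = false  [S.fin == true]
39. n1.tag = 18  [len(S.acc) + 15]
40. n1.key = 22  [S.lab + 28]
41. n0.acc = "wqx"  [S.wid ++ "x"]
42. n0.fin = true  [B.tag > 17]
43. n0.lab = 29  [B.key + B.tag - 11]

29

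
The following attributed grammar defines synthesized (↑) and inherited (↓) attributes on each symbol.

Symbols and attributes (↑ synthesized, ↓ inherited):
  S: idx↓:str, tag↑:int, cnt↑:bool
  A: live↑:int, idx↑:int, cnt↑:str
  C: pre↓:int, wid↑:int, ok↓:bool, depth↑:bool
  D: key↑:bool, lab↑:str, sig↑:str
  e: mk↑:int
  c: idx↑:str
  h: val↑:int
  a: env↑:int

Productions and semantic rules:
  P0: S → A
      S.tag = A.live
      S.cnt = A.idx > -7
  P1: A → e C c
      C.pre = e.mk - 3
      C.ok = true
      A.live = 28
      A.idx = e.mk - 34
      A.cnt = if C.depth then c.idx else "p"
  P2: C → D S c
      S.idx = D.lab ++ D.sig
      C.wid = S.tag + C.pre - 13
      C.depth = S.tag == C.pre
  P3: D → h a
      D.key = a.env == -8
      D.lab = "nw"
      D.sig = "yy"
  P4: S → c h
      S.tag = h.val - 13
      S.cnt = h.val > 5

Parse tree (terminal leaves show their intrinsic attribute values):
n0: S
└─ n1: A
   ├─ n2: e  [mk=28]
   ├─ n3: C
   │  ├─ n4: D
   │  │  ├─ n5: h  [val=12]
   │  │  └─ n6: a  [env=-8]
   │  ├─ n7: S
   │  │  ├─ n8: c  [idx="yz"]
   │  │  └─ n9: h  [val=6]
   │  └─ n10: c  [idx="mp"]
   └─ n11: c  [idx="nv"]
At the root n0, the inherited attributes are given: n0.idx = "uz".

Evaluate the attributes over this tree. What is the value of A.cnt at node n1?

1. n0.idx = "uz"  [given at root]
2. n2.mk = 28  [terminal]
3. n3.pre = 25  [e.mk - 3]
4. n3.ok = true  [true]
5. n5.val = 12  [terminal]
6. n6.env = -8  [terminal]
7. n4.key = true  [a.env == -8]
8. n4.lab = "nw"  ["nw"]
9. n4.sig = "yy"  ["yy"]
10. n7.idx = "nwyy"  [D.lab ++ D.sig]
11. n8.idx = "yz"  [terminal]
12. n9.val = 6  [terminal]
13. n7.tag = -7  [h.val - 13]
14. n7.cnt = true  [h.val > 5]
15. n10.idx = "mp"  [terminal]
16. n3.wid = 5  [S.tag + C.pre - 13]
17. n3.depth = false  [S.tag == C.pre]
18. n11.idx = "nv"  [terminal]
19. n1.live = 28  [28]
20. n1.idx = -6  [e.mk - 34]
21. n1.cnt = "p"  [if C.depth then c.idx else "p"]
22. n0.tag = 28  [A.live]
23. n0.cnt = true  [A.idx > -7]

"p"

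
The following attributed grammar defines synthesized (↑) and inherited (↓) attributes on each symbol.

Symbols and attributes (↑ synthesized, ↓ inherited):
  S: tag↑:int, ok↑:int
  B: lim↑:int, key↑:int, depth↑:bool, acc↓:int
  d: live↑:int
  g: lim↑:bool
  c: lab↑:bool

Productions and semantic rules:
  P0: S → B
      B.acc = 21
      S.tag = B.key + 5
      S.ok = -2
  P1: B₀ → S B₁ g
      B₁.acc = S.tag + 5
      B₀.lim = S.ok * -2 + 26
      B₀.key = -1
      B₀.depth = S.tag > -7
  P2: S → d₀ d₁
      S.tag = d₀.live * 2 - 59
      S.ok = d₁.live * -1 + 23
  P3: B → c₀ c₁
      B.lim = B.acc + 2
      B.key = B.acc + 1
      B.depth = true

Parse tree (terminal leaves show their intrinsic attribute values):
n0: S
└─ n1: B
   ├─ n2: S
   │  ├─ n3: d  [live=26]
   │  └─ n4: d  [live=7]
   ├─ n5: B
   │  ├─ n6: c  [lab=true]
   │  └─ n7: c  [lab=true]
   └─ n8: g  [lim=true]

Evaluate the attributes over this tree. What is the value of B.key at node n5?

1. n1.acc = 21  [21]
2. n3.live = 26  [terminal]
3. n4.live = 7  [terminal]
4. n2.tag = -7  [d₀.live * 2 - 59]
5. n2.ok = 16  [d₁.live * -1 + 23]
6. n5.acc = -2  [S.tag + 5]
7. n6.lab = true  [terminal]
8. n7.lab = true  [terminal]
9. n5.lim = 0  [B.acc + 2]
10. n5.key = -1  [B.acc + 1]
11. n5.depth = true  [true]
12. n8.lim = true  [terminal]
13. n1.lim = -6  [S.ok * -2 + 26]
14. n1.key = -1  [-1]
15. n1.depth = false  [S.tag > -7]
16. n0.tag = 4  [B.key + 5]
17. n0.ok = -2  [-2]

-1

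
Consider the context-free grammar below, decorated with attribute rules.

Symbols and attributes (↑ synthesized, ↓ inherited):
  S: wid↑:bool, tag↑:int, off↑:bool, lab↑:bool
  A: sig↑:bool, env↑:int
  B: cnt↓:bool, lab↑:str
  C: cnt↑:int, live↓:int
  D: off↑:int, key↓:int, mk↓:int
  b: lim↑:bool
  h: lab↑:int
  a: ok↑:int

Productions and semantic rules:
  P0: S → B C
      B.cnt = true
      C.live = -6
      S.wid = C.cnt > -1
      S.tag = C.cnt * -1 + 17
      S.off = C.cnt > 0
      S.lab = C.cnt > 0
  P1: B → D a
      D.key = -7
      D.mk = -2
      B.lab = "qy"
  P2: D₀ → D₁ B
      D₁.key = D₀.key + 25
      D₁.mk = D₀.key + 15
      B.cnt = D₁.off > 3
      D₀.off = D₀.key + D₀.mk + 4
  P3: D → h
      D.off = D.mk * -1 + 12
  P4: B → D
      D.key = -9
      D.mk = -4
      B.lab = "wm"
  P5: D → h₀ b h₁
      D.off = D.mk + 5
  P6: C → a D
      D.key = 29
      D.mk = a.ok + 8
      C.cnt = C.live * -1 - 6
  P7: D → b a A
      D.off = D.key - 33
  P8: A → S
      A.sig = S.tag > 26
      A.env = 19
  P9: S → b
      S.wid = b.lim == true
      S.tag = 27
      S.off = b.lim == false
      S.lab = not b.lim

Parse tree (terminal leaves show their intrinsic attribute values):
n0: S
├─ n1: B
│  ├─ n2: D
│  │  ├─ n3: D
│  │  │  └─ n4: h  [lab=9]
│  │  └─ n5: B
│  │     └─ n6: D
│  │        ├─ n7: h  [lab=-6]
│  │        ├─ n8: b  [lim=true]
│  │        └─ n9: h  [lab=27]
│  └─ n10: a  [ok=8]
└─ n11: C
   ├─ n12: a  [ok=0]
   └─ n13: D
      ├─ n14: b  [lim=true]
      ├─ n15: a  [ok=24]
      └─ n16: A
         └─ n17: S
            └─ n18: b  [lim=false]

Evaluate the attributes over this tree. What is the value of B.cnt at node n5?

1. n1.cnt = true  [true]
2. n2.key = -7  [-7]
3. n2.mk = -2  [-2]
4. n3.key = 18  [D₀.key + 25]
5. n3.mk = 8  [D₀.key + 15]
6. n4.lab = 9  [terminal]
7. n3.off = 4  [D.mk * -1 + 12]
8. n5.cnt = true  [D₁.off > 3]
9. n6.key = -9  [-9]
10. n6.mk = -4  [-4]
11. n7.lab = -6  [terminal]
12. n8.lim = true  [terminal]
13. n9.lab = 27  [terminal]
14. n6.off = 1  [D.mk + 5]
15. n5.lab = "wm"  ["wm"]
16. n2.off = -5  [D₀.key + D₀.mk + 4]
17. n10.ok = 8  [terminal]
18. n1.lab = "qy"  ["qy"]
19. n11.live = -6  [-6]
20. n12.ok = 0  [terminal]
21. n13.key = 29  [29]
22. n13.mk = 8  [a.ok + 8]
23. n14.lim = true  [terminal]
24. n15.ok = 24  [terminal]
25. n18.lim = false  [terminal]
26. n17.wid = false  [b.lim == true]
27. n17.tag = 27  [27]
28. n17.off = true  [b.lim == false]
29. n17.lab = true  [not b.lim]
30. n16.sig = true  [S.tag > 26]
31. n16.env = 19  [19]
32. n13.off = -4  [D.key - 33]
33. n11.cnt = 0  [C.live * -1 - 6]
34. n0.wid = true  [C.cnt > -1]
35. n0.tag = 17  [C.cnt * -1 + 17]
36. n0.off = false  [C.cnt > 0]
37. n0.lab = false  [C.cnt > 0]

true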